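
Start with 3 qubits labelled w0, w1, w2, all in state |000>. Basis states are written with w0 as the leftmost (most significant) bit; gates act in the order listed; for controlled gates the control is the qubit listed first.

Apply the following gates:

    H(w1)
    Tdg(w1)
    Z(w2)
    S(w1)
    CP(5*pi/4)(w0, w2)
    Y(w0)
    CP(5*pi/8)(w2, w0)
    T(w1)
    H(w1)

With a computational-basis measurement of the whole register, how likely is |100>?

Outcome |100> occurs with probability 1/2.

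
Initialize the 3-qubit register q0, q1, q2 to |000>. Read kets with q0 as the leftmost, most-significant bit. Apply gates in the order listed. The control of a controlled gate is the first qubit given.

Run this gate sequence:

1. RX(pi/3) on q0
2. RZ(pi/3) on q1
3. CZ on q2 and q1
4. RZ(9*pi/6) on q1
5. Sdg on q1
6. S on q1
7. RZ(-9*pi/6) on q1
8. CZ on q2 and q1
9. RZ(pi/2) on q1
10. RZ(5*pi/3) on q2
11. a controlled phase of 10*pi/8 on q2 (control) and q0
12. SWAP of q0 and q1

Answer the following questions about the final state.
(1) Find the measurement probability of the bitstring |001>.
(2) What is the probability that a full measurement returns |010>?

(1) A full measurement returns |001> with probability 0. Key observation: gates 3-8 undo each other exactly, leaving only the rest of the circuit to track.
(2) The probability of measuring |010> is 1/4.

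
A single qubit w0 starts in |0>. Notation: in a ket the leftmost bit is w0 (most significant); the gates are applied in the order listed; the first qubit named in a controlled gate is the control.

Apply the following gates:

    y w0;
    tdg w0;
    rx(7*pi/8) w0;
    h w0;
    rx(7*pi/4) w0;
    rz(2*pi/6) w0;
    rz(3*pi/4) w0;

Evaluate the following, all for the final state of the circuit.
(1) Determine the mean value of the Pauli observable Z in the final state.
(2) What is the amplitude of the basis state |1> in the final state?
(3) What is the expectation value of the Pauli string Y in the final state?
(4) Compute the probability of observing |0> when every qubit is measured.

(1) The expectation value of Z is 4*sqrt(1/2 - sqrt(2)/4)*sqrt(sqrt(2)/4 + 1/2)*sin(7*pi/16)*cos(7*pi/16).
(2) The amplitude on |1> is -sqrt(2)*sqrt(sqrt(2)/4 + 1/2)*exp(7*I*pi/24)*sin(7*pi/16)/2 - sqrt(2)*I*sqrt(1/2 - sqrt(2)/4)*exp(7*I*pi/24)*sin(7*pi/16)/2 + sqrt(2)*sqrt(1/2 - sqrt(2)/4)*exp(7*I*pi/24)*cos(7*pi/16)/2 + sqrt(2)*I*sqrt(sqrt(2)/4 + 1/2)*exp(7*I*pi/24)*cos(7*pi/16)/2.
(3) The expectation value of Y is I*exp(11*I*pi/12)*sin(7*pi/16)**2/2 - sqrt(2)*exp(11*I*pi/12)*sin(7*pi/16)*cos(7*pi/16)/2 + I*exp(-11*I*pi/12)*cos(7*pi/16)**2/2 - I*exp(11*I*pi/12)*cos(7*pi/16)**2/2 - sqrt(2)*exp(-11*I*pi/12)*sin(7*pi/16)*cos(7*pi/16)/2 - I*exp(-11*I*pi/12)*sin(7*pi/16)**2/2.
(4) The probability of measuring |0> is cos(7*pi/16)**2/2 + 2*sqrt(1/2 - sqrt(2)/4)*sqrt(sqrt(2)/4 + 1/2)*sin(7*pi/16)*cos(7*pi/16) + sin(7*pi/16)**2/2.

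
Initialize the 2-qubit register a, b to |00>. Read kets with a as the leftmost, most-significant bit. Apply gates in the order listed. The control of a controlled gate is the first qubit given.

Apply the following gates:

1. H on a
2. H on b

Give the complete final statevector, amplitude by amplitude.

The final amplitudes are 1/2 on |00>, 1/2 on |01>, 1/2 on |10>, 1/2 on |11>.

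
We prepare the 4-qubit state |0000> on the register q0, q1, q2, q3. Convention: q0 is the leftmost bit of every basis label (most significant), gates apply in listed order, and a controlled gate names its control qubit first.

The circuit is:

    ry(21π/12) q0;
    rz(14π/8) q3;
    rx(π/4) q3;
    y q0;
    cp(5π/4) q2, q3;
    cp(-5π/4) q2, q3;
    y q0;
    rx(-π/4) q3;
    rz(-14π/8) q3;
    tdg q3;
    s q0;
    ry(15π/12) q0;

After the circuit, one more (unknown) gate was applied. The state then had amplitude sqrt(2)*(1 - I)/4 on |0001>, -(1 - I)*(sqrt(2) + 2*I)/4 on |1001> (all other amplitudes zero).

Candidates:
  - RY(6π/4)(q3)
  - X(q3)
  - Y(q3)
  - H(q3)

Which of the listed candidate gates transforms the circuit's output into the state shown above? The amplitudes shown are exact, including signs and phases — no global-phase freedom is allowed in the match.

The unique candidate consistent with the amplitudes is X(q3). Key observation: gates 2-9 undo each other exactly, leaving only the rest of the circuit to track.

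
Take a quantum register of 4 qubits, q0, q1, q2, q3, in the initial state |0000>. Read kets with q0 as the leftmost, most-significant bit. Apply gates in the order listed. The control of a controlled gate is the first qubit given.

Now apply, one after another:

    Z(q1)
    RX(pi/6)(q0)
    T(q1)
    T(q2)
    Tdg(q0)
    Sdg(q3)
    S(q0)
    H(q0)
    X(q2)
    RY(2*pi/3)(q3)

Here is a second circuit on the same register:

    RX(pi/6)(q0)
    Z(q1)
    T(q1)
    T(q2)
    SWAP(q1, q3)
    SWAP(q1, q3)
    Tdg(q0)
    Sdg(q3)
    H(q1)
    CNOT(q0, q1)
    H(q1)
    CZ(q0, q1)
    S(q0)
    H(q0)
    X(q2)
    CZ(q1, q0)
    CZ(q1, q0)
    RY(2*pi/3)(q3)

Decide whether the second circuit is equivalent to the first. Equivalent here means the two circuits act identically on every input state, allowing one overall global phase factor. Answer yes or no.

Yes: on every input state the two circuits agree up to one overall phase factor.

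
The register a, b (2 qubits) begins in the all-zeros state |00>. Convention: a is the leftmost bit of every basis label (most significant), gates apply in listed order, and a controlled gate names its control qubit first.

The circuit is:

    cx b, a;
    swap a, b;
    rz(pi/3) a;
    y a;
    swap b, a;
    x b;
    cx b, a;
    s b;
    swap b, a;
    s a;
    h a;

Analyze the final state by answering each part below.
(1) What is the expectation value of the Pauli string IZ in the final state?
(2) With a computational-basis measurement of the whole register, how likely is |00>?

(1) The observable IZ averages to 1.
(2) A full measurement returns |00> with probability 1/2.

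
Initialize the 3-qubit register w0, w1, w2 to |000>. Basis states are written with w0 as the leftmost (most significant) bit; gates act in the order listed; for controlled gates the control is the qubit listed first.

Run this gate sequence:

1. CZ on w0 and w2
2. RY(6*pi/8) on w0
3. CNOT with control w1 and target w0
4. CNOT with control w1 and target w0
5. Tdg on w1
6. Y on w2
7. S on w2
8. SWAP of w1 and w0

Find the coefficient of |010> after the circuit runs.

The amplitude on |010> is 0. Key observation: gates 3-4 undo each other exactly, leaving only the rest of the circuit to track.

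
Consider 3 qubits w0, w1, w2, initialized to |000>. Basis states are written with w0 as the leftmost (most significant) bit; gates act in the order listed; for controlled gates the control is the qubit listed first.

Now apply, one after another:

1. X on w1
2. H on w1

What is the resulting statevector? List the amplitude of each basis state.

The resulting statevector has amplitude sqrt(2)/2 on |000>, -sqrt(2)/2 on |010>, and 0 on every other basis state.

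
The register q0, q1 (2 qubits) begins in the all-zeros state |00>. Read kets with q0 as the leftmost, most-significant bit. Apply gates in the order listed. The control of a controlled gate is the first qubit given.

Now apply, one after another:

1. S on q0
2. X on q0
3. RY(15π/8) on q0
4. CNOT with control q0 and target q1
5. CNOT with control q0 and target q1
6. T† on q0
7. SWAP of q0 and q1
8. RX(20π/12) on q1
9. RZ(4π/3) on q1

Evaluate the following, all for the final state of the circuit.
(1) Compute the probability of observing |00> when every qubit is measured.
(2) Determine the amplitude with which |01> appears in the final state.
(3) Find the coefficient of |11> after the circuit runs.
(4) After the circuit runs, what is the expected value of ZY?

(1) Outcome |00> occurs with probability -sqrt(sqrt(2) + 2)/8 + sqrt(12 - 6*sqrt(2))/16 + 1/2.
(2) The amplitude on |01> is I*exp(2*I*pi/3)*sin(pi/16)/2 + sqrt(3)*exp(5*I*pi/12)*cos(pi/16)/2.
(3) The amplitude on |11> is 0.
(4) The expectation value of ZY is -sqrt(3)*exp(2*I*pi/3)*cos(pi/16)**2/4 + 3*I*exp(11*I*pi/12)*sin(pi/16)*cos(pi/16)/4 + sqrt(3)*exp(-2*I*pi/3)*sin(pi/16)**2/4 - I*exp(-5*I*pi/12)*sin(pi/16)*cos(pi/16)/4 + I*exp(5*I*pi/12)*sin(pi/16)*cos(pi/16)/4 + sqrt(3)*exp(2*I*pi/3)*sin(pi/16)**2/4 - 3*I*exp(-11*I*pi/12)*sin(pi/16)*cos(pi/16)/4 - sqrt(3)*exp(-2*I*pi/3)*cos(pi/16)**2/4.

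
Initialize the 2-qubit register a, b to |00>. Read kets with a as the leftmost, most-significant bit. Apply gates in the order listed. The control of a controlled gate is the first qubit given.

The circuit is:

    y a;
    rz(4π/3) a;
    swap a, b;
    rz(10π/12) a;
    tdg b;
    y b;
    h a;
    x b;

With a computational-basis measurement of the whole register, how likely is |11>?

The probability of measuring |11> is 1/2.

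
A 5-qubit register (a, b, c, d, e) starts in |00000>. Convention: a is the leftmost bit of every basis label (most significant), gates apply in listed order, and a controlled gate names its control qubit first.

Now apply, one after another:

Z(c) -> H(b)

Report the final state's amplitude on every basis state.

The resulting statevector has amplitude sqrt(2)/2 on |00000>, sqrt(2)/2 on |01000>, and 0 on every other basis state.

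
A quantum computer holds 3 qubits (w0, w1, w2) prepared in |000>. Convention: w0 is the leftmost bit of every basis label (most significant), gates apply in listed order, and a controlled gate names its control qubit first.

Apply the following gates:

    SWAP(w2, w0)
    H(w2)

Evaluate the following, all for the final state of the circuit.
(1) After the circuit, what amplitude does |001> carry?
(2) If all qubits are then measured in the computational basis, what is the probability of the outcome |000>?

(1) |001> carries amplitude sqrt(2)/2 in the final state.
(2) Outcome |000> occurs with probability 1/2.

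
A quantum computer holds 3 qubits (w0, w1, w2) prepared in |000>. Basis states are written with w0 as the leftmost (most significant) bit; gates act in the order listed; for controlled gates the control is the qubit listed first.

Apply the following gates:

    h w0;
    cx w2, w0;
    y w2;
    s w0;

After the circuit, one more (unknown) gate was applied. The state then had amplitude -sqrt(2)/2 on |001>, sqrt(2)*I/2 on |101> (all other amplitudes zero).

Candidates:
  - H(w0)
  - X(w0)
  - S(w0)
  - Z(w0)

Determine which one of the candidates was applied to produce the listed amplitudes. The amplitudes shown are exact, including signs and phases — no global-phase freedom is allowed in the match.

The unique candidate consistent with the amplitudes is X(w0).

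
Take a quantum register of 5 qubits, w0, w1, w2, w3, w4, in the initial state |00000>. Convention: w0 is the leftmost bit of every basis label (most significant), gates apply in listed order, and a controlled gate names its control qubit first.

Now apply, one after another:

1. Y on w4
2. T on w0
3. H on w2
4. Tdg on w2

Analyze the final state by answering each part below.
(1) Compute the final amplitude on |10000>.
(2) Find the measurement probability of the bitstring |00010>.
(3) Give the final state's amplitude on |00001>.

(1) |10000> carries amplitude 0 in the final state.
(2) The probability of measuring |00010> is 0.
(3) The final state's coefficient on |00001> equals sqrt(2)*I/2.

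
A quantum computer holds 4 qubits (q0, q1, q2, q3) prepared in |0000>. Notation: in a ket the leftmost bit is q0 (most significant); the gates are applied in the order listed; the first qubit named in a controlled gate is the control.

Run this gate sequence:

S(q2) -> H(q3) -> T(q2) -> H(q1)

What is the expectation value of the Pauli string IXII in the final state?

In the final state, IXII has expectation 1.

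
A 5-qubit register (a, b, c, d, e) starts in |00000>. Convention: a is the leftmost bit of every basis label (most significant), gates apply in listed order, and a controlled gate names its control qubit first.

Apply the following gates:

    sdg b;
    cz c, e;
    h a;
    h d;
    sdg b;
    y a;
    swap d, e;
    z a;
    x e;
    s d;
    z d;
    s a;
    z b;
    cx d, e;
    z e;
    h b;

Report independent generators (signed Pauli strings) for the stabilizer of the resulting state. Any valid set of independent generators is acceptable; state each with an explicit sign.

The final state is stabilized by the group generated by +YIIII, +IXIII, -IIIIX, +IIZII, +IIIZI; other independent generating sets are equally valid.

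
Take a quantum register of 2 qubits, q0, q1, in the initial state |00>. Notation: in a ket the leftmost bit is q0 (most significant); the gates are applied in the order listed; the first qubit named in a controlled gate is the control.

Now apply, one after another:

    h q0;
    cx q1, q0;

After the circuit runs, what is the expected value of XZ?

The expectation value of XZ is 1.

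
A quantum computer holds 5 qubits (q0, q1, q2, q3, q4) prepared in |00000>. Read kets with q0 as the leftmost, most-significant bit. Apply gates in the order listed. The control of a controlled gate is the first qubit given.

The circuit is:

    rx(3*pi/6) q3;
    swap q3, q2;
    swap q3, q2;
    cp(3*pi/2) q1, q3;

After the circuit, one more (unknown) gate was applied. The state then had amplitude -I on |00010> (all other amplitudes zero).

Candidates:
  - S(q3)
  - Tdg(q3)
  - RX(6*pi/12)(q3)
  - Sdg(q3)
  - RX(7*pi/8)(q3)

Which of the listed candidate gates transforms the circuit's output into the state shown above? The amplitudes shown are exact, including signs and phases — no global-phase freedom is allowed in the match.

The applied gate was RX(6*pi/12)(q3). Key observation: steps 2-3 multiply out to the identity, so the circuit reduces to the remaining gates.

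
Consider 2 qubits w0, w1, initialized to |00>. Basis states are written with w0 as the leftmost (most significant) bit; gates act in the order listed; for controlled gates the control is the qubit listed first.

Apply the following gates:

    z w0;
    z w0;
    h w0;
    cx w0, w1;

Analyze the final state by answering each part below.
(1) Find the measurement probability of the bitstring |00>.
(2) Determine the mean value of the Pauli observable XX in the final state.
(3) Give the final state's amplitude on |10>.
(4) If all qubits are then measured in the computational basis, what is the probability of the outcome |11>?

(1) A full measurement returns |00> with probability 1/2.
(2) In the final state, XX has expectation 1.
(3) The final state's coefficient on |10> equals 0.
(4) The probability of measuring |11> is 1/2.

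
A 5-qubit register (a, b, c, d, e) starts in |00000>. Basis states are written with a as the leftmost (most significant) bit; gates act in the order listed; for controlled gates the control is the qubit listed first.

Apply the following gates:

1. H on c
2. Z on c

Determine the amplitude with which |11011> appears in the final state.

The final state's coefficient on |11011> equals 0.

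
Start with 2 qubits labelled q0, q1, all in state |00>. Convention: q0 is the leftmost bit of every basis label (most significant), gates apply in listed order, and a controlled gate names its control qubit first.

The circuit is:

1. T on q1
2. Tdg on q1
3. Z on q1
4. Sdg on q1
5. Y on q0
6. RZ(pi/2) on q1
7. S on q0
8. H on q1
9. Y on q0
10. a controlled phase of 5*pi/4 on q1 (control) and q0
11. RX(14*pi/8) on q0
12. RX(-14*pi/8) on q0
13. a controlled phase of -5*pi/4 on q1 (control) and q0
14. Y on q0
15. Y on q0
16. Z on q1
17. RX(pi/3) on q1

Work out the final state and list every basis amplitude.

After the circuit, the state carries amplitude (sqrt(2) - sqrt(6)*I)*exp(3*I*pi/4)/4 on |00>, (-sqrt(2) + sqrt(6)*I)*exp(3*I*pi/4)/4 on |01>, 0 on |10>, 0 on |11>. Key observation: gates 9-14 undo each other exactly, leaving only the rest of the circuit to track.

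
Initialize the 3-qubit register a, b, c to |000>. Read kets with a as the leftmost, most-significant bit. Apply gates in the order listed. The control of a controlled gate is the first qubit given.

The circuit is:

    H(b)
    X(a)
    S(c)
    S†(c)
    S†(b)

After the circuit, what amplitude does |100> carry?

|100> carries amplitude sqrt(2)/2 in the final state.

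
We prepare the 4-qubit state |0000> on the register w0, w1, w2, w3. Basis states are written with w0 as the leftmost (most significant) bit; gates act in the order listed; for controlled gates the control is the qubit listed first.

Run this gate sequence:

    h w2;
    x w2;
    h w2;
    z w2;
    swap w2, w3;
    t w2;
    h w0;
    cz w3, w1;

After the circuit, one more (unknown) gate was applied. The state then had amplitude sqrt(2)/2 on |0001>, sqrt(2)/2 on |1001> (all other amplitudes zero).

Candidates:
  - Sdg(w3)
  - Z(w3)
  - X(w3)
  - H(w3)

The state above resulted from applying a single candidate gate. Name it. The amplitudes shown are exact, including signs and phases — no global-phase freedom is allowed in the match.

The applied gate was X(w3). Key observation: gates 1-4 undo each other exactly, leaving only the rest of the circuit to track.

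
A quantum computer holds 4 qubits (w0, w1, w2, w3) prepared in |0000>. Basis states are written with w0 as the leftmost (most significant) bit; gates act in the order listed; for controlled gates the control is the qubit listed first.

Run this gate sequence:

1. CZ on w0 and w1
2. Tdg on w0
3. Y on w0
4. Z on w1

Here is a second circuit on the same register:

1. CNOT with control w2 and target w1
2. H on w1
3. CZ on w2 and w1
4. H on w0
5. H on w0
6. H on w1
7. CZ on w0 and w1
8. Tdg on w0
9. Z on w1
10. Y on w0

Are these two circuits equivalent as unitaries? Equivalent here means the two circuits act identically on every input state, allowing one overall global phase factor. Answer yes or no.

Yes — the two circuits implement the same unitary up to a global phase.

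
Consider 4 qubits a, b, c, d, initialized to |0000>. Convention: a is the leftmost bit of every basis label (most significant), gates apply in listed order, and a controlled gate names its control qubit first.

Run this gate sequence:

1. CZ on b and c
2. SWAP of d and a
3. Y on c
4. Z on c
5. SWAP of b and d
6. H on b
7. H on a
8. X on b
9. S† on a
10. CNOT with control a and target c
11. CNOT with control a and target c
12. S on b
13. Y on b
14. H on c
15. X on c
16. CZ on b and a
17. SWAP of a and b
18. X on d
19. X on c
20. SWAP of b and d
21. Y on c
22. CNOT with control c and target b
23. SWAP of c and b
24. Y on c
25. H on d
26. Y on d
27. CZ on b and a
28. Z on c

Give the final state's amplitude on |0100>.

|0100> carries amplitude 0 in the final state. Key observation: steps 10-11 multiply out to the identity, so the circuit reduces to the remaining gates.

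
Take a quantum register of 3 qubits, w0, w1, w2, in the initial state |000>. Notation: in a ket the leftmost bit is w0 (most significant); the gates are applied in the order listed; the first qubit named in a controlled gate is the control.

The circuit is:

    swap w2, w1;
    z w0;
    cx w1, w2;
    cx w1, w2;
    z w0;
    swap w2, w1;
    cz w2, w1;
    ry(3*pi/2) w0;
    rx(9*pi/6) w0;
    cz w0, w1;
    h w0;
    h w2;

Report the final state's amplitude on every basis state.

The final amplitudes are 1/2 - I/2 on |100>, 1/2 - I/2 on |101>, and 0 on every other basis state. Key observation: the block from step 1 through step 6 cancels to the identity and can be dropped.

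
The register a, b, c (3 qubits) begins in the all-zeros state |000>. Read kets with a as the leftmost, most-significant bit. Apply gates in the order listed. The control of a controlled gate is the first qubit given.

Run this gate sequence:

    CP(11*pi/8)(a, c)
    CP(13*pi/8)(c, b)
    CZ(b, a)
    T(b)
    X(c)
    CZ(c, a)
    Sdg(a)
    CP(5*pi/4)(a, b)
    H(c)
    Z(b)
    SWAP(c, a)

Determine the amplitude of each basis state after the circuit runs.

After the circuit, the state carries amplitude sqrt(2)/2 on |000>, -sqrt(2)/2 on |100>, and 0 on every other basis state.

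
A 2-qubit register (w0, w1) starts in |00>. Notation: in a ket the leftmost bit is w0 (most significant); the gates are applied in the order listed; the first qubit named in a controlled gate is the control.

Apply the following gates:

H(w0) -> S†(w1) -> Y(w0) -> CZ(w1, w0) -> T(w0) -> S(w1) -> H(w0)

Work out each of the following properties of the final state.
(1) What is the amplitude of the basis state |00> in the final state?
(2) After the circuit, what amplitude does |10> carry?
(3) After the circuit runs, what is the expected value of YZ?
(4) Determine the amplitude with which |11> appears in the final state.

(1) The final state's coefficient on |00> equals -I/2 + exp(3*I*pi/4)/2.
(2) The amplitude on |10> is -I/2 - exp(3*I*pi/4)/2.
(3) The observable YZ averages to sqrt(2)/2.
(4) The final state's coefficient on |11> equals 0.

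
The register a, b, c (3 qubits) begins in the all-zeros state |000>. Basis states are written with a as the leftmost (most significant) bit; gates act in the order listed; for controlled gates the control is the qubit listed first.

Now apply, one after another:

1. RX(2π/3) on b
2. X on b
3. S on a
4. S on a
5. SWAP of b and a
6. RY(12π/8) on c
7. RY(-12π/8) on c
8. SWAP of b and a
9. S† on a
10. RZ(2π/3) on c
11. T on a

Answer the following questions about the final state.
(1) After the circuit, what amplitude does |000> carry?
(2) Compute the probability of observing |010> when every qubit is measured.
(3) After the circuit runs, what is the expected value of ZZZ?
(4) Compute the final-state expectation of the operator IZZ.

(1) The final state's coefficient on |000> equals -sqrt(3)*exp(I*pi/6)/2. Key observation: gates 4-9 undo each other exactly, leaving only the rest of the circuit to track.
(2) Outcome |010> occurs with probability 1/4.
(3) The expectation value of ZZZ is 1/2.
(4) The observable IZZ averages to 1/2.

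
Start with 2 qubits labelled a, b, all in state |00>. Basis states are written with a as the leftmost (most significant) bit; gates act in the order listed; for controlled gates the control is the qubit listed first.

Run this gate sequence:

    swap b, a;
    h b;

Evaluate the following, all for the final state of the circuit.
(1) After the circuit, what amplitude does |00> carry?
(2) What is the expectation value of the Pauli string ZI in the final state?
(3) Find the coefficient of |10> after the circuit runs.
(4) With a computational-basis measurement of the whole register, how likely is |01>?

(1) The final state's coefficient on |00> equals sqrt(2)/2.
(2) The expectation value of ZI is 1.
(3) |10> carries amplitude 0 in the final state.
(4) Outcome |01> occurs with probability 1/2.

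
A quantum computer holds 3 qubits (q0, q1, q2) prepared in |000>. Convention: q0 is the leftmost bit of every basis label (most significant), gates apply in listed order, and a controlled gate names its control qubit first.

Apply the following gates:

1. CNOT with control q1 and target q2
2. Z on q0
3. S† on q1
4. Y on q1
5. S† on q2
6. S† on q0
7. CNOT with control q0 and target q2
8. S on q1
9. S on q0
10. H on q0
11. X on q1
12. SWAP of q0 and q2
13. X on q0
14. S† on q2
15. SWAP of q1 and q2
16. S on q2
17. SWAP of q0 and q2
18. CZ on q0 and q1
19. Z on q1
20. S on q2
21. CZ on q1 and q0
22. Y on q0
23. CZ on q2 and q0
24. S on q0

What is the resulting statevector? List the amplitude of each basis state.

The resulting statevector has amplitude -sqrt(2)*I/2 on |101>, sqrt(2)/2 on |111>, and 0 on every other basis state.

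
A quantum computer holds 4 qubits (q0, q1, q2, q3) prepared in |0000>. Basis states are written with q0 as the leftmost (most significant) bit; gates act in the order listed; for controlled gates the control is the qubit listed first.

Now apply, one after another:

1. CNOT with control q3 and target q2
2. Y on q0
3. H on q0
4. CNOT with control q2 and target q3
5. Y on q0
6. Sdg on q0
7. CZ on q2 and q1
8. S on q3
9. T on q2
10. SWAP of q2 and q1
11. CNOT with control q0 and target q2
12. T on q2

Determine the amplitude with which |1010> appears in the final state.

|1010> carries amplitude sqrt(2)*exp(3*I*pi/4)/2 in the final state.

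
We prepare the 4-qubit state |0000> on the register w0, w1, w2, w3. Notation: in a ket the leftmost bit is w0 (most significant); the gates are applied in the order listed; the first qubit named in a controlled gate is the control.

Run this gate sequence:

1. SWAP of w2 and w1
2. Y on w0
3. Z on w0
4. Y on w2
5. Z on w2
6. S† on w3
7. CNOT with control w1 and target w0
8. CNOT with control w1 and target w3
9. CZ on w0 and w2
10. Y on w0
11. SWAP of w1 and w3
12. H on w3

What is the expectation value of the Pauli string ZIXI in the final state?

In the final state, ZIXI has expectation 0.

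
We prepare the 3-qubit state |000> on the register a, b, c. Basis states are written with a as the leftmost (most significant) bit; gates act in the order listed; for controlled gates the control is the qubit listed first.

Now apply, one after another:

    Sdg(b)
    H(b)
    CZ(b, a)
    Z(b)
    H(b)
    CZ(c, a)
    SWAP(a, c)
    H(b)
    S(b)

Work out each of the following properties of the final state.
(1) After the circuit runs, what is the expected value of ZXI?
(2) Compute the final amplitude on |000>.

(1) In the final state, ZXI has expectation 0.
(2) The final state's coefficient on |000> equals sqrt(2)/2.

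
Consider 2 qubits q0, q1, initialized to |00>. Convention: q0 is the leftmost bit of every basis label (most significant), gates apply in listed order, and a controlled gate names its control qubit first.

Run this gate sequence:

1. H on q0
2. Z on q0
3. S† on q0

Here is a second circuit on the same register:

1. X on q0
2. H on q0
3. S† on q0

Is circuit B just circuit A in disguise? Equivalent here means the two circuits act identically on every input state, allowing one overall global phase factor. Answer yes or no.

Yes: on every input state the two circuits agree up to one overall phase factor.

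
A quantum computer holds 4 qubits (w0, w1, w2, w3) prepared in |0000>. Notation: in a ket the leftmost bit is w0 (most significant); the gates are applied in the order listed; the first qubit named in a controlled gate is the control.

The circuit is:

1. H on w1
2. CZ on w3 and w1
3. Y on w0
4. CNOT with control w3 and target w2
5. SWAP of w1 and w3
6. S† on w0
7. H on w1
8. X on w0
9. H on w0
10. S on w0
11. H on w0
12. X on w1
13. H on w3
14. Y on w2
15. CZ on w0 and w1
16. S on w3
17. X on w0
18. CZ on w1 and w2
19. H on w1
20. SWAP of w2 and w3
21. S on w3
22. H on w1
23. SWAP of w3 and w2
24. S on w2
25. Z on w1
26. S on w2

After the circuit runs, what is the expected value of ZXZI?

The expectation value of ZXZI is 1.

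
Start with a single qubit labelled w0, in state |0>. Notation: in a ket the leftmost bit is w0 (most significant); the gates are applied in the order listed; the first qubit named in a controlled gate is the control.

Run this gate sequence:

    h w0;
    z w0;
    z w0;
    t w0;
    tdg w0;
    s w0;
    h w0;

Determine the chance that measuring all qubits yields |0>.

Outcome |0> occurs with probability 1/2.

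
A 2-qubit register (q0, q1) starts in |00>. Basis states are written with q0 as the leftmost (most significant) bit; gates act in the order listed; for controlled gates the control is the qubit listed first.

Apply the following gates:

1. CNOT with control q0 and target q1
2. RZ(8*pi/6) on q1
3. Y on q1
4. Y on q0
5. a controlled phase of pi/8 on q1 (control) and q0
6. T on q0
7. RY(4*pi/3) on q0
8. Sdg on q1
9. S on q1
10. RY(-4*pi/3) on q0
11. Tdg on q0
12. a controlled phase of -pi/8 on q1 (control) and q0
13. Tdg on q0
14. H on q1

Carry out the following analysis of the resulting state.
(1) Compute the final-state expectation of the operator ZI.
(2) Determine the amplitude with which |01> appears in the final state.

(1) The observable ZI averages to -1. Key observation: the block from step 5 through step 12 cancels to the identity and can be dropped.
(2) The final state's coefficient on |01> equals 0.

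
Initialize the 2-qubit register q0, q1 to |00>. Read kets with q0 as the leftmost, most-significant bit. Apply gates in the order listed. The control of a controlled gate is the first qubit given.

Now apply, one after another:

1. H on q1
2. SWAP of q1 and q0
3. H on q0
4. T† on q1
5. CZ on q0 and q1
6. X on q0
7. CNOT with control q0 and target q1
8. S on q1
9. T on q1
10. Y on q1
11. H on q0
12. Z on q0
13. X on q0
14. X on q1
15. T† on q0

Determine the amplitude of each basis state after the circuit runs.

The final amplitudes are 0 on |00>, sqrt(2)*exp(I*pi/4)/2 on |01>, 0 on |10>, sqrt(2)/2 on |11>.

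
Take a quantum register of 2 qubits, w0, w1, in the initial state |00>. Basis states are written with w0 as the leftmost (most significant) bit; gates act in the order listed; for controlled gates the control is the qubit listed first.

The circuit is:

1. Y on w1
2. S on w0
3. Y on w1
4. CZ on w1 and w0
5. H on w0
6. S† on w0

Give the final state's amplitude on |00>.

|00> carries amplitude sqrt(2)/2 in the final state.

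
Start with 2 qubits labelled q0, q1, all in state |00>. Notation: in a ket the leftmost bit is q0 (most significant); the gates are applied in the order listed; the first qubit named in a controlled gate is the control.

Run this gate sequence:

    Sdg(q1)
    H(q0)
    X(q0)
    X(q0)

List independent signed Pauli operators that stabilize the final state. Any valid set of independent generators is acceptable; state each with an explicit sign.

The final state is stabilized by the group generated by +XI, +IZ; other independent generating sets are equally valid.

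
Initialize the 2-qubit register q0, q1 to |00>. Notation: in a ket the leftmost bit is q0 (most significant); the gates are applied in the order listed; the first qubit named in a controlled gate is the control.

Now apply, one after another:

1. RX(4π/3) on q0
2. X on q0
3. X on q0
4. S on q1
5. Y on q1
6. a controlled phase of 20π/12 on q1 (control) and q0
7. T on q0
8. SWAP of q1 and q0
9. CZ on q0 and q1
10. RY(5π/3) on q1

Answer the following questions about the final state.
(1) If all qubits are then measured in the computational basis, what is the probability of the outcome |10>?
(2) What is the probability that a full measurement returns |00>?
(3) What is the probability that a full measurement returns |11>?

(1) A full measurement returns |10> with probability -3*sqrt(6)/32 + 3*sqrt(2)/32 + 3/8. Key observation: steps 2-3 multiply out to the identity, so the circuit reduces to the remaining gates.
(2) Outcome |00> occurs with probability 0.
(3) The probability of measuring |11> is -3*sqrt(2)/32 + 3*sqrt(6)/32 + 5/8.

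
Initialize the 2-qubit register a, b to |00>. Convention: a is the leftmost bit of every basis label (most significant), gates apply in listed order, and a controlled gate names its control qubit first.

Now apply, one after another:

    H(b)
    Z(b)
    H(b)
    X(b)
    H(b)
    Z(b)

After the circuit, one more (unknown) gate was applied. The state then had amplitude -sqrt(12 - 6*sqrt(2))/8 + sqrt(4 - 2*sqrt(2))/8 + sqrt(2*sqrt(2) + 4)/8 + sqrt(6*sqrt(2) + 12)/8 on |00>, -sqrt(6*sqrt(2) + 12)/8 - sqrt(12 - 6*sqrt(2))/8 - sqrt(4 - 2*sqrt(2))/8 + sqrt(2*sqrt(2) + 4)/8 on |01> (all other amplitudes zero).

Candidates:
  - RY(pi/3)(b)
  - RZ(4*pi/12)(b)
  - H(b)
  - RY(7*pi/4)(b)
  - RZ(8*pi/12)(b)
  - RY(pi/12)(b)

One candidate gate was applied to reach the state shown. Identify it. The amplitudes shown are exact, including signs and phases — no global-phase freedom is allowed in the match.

The unique candidate consistent with the amplitudes is RY(pi/12)(b). Key observation: steps 3-6 multiply out to the identity, so the circuit reduces to the remaining gates.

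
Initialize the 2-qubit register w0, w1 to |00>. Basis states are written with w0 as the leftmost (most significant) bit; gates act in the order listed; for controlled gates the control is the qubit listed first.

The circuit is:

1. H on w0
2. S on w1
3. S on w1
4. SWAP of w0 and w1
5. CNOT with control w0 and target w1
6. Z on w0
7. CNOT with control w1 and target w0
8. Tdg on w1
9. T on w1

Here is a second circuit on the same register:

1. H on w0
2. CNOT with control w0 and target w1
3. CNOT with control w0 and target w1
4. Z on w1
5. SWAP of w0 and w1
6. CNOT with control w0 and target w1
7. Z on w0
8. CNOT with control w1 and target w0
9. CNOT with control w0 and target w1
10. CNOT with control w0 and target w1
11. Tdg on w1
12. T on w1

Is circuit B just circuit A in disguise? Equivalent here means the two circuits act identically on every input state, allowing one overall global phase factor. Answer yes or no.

Yes, they are equivalent — the unitaries differ by at most a global phase.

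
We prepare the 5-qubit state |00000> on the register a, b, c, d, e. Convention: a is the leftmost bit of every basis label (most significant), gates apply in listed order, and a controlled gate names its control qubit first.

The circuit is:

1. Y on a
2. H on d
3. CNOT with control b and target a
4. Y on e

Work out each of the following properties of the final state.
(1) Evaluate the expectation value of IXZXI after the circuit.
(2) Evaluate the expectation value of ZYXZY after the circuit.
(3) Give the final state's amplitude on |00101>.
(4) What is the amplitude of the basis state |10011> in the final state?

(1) In the final state, IXZXI has expectation 0.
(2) In the final state, ZYXZY has expectation 0.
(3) The final state's coefficient on |00101> equals 0.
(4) |10011> carries amplitude -sqrt(2)/2 in the final state.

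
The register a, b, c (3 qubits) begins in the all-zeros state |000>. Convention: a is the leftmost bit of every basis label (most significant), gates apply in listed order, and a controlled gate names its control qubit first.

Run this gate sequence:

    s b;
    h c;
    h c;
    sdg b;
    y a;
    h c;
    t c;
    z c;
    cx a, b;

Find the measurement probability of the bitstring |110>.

Outcome |110> occurs with probability 1/2. Key observation: steps 1-4 multiply out to the identity, so the circuit reduces to the remaining gates.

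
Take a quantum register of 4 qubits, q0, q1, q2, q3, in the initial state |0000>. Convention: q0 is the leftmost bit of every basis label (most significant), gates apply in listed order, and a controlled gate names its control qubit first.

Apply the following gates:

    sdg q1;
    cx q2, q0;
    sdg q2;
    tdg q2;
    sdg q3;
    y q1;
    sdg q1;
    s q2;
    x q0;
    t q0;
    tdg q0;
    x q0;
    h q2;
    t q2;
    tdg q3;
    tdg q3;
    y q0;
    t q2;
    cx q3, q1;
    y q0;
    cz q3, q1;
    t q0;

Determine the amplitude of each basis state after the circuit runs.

The final amplitudes are sqrt(2)/2 on |0100>, sqrt(2)*I/2 on |0110>, and 0 on every other basis state.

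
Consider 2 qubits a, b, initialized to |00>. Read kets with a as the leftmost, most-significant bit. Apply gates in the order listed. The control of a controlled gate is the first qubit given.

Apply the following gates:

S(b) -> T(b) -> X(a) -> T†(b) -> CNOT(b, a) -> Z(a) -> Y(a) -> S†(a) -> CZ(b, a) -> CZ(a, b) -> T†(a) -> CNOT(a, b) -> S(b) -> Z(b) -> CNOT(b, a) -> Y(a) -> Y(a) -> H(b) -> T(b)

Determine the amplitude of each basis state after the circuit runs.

The final amplitudes are sqrt(2)*I/2 on |00>, sqrt(2)*exp(3*I*pi/4)/2 on |01>, 0 on |10>, 0 on |11>.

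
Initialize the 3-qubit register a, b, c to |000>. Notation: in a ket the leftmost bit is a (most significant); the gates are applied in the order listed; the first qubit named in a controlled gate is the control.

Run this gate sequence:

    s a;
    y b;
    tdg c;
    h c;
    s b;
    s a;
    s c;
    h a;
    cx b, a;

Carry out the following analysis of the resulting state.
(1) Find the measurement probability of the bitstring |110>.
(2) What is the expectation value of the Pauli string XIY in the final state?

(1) A full measurement returns |110> with probability 1/4.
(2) In the final state, XIY has expectation 1.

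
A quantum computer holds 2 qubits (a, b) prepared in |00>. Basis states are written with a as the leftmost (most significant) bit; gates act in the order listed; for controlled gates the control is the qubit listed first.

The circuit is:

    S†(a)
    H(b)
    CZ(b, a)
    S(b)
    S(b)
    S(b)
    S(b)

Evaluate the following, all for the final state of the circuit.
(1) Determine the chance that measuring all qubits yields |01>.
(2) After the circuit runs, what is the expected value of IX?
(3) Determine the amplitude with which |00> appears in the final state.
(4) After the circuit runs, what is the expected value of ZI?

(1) A full measurement returns |01> with probability 1/2. Key observation: the block from step 4 through step 7 cancels to the identity and can be dropped.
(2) The expectation value of IX is 1.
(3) |00> carries amplitude sqrt(2)/2 in the final state.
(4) In the final state, ZI has expectation 1.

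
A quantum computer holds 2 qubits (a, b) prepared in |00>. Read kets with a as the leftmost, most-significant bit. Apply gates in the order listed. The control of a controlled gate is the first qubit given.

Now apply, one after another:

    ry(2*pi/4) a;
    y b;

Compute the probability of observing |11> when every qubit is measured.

A full measurement returns |11> with probability 1/2.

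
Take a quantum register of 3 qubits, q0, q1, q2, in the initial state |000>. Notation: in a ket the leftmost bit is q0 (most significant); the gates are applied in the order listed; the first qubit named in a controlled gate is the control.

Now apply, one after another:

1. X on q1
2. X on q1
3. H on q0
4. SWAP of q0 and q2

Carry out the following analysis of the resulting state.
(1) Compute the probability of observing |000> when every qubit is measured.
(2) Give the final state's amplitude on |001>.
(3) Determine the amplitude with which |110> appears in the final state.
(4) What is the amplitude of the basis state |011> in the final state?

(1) A full measurement returns |000> with probability 1/2. Key observation: gates 1-2 undo each other exactly, leaving only the rest of the circuit to track.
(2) The amplitude on |001> is sqrt(2)/2.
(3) |110> carries amplitude 0 in the final state.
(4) The final state's coefficient on |011> equals 0.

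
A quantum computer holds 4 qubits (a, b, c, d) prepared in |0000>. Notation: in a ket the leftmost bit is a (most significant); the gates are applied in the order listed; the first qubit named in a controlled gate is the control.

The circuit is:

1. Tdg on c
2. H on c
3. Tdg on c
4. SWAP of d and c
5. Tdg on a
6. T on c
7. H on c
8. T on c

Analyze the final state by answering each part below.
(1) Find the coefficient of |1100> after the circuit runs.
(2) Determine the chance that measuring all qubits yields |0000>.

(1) The final state's coefficient on |1100> equals 0.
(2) A full measurement returns |0000> with probability 1/4.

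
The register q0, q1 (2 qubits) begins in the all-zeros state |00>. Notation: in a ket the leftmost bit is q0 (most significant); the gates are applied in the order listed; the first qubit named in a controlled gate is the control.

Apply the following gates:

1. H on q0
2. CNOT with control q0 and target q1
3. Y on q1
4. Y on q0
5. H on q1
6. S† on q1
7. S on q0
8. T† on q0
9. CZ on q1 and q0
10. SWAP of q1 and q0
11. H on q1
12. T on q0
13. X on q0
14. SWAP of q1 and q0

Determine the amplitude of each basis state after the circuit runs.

After the circuit, the state carries amplitude sqrt(2)*(-1 + exp(3*I*pi/4))/4 on |00>, sqrt(2)*(-1 - exp(I*pi/4))/4 on |01>, sqrt(2)*(1 + exp(3*I*pi/4))/4 on |10>, sqrt(2)*(-1 + exp(I*pi/4))/4 on |11>.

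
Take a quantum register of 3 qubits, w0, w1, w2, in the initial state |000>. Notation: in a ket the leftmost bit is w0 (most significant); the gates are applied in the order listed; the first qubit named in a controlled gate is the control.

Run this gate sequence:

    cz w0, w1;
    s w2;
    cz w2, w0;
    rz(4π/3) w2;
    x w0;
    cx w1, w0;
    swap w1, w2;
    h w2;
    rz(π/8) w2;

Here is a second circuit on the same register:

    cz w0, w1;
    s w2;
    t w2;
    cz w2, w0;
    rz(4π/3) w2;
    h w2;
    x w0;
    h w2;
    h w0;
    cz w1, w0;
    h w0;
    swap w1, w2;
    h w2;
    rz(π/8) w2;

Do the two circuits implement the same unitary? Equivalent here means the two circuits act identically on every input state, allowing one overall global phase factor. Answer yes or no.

No, they are not equivalent — no single phase factor reconciles the two unitaries.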